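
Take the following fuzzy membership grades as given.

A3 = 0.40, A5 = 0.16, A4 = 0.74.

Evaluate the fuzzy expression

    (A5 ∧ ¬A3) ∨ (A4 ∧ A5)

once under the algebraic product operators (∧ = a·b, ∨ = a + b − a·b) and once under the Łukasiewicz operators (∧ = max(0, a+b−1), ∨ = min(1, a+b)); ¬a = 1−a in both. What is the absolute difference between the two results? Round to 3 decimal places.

0.203

Under algebraic product:
  ¬A3 = 1 − 0.4000 = 0.6000
  A5 ∧ ¬A3 = a·b on (0.1600, 0.6000) = 0.0960
  A4 ∧ A5 = a·b on (0.7400, 0.1600) = 0.1184
  (A5 ∧ ¬A3) ∨ (A4 ∧ A5) = a + b − a·b on (0.0960, 0.1184) = 0.2030
  → value = 0.2030
Under Łukasiewicz:
  ¬A3 = 1 − 0.40 = 0.60
  A5 ∧ ¬A3 = max(0, a+b−1) on (0.16, 0.60) = 0.00
  A4 ∧ A5 = max(0, a+b−1) on (0.74, 0.16) = 0.00
  (A5 ∧ ¬A3) ∨ (A4 ∧ A5) = min(1, a+b) on (0.00, 0.00) = 0.00
  → value = 0.0000
|0.2030 − 0.0000| = 0.203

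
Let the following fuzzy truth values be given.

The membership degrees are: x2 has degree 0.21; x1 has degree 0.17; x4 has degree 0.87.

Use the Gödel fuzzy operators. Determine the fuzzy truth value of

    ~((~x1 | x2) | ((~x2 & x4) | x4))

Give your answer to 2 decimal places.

0.13

~x1 = 1 − 0.17 = 0.83
~x1 | x2 = max(a, b) on (0.83, 0.21) = 0.83
~x2 = 1 − 0.21 = 0.79
~x2 & x4 = min(a, b) on (0.79, 0.87) = 0.79
(~x2 & x4) | x4 = max(a, b) on (0.79, 0.87) = 0.87
(~x1 | x2) | ((~x2 & x4) | x4) = max(a, b) on (0.83, 0.87) = 0.87
~((~x1 | x2) | ((~x2 & x4) | x4)) = 1 − 0.87 = 0.13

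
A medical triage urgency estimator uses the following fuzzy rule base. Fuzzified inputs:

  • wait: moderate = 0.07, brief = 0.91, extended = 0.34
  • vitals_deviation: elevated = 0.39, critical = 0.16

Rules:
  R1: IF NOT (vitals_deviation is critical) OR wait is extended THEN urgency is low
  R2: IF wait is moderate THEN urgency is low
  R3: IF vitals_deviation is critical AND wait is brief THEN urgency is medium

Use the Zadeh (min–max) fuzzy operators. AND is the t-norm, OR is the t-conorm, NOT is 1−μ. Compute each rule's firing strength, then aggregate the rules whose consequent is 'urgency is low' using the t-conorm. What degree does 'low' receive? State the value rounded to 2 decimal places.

0.84

R1: ¬critical=1−0.16=0.84, extended=0.34; OR[max(a, b)] → w = 0.84
R2: moderate=0.07 → w = 0.07
R3: critical=0.16, brief=0.91; AND[min(a, b)] → w = 0.16
Rules with consequent 'low': {R1, R2} → strengths 0.84, 0.07
Aggregate via t-conorm [max(a, b)]: 0.84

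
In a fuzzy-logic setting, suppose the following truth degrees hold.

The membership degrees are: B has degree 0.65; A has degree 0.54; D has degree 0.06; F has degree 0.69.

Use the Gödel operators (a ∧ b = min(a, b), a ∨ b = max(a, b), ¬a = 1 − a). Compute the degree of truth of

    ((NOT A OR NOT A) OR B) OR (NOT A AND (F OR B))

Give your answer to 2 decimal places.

0.65

NOT A = 1 − 0.54 = 0.46
NOT A = 1 − 0.54 = 0.46
NOT A OR NOT A = max(a, b) on (0.46, 0.46) = 0.46
(NOT A OR NOT A) OR B = max(a, b) on (0.46, 0.65) = 0.65
NOT A = 1 − 0.54 = 0.46
F OR B = max(a, b) on (0.69, 0.65) = 0.69
NOT A AND (F OR B) = min(a, b) on (0.46, 0.69) = 0.46
((NOT A OR NOT A) OR B) OR (NOT A AND (F OR B)) = max(a, b) on (0.65, 0.46) = 0.65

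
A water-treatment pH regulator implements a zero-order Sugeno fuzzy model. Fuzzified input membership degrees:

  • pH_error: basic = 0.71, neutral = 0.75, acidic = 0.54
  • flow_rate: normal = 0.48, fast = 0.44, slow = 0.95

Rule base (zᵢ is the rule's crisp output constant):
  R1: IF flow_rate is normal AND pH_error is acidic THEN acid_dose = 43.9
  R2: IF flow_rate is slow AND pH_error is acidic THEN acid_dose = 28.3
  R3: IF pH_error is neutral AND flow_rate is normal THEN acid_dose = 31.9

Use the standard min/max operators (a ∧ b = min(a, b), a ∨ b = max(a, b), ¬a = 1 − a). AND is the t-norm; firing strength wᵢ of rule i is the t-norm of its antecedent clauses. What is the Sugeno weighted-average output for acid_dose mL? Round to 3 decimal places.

R1 (z=43.9): normal=0.48, acidic=0.54; AND[min(a, b)] → w = 0.48
R2 (z=28.3): slow=0.95, acidic=0.54; AND[min(a, b)] → w = 0.54
R3 (z=31.9): neutral=0.75, normal=0.48; AND[min(a, b)] → w = 0.48
Weighted average = (0.48·43.9 + 0.54·28.3 + 0.48·31.9) / (0.48 + 0.54 + 0.48)
  = 51.6660 / 1.5000 = 34.444

34.444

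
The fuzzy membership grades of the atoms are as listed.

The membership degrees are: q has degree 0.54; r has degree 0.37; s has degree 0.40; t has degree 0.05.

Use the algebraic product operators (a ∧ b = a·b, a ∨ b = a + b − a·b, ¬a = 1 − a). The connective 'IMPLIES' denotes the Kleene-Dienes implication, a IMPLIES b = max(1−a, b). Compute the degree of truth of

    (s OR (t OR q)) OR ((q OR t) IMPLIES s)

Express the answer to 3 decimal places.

0.852

t OR q = a + b − a·b on (0.0500, 0.5400) = 0.5630
s OR (t OR q) = a + b − a·b on (0.4000, 0.5630) = 0.7378
q OR t = a + b − a·b on (0.5400, 0.0500) = 0.5630
(q OR t) IMPLIES s  [Kleene-Dienes: max(1−a, b)] with a=0.5630, b=0.4000 → 0.4370
(s OR (t OR q)) OR ((q OR t) IMPLIES s) = a + b − a·b on (0.7378, 0.4370) = 0.8524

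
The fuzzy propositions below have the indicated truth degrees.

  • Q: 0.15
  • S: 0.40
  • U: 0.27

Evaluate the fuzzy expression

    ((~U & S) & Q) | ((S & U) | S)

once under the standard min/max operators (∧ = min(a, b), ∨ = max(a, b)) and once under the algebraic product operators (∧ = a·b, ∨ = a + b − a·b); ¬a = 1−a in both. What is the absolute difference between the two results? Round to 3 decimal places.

Under standard min/max:
  ~U = 1 − 0.27 = 0.73
  ~U & S = min(a, b) on (0.73, 0.40) = 0.40
  (~U & S) & Q = min(a, b) on (0.40, 0.15) = 0.15
  S & U = min(a, b) on (0.40, 0.27) = 0.27
  (S & U) | S = max(a, b) on (0.27, 0.40) = 0.40
  ((~U & S) & Q) | ((S & U) | S) = max(a, b) on (0.15, 0.40) = 0.40
  → value = 0.4000
Under algebraic product:
  ~U = 1 − 0.2700 = 0.7300
  ~U & S = a·b on (0.7300, 0.4000) = 0.2920
  (~U & S) & Q = a·b on (0.2920, 0.1500) = 0.0438
  S & U = a·b on (0.4000, 0.2700) = 0.1080
  (S & U) | S = a + b − a·b on (0.1080, 0.4000) = 0.4648
  ((~U & S) & Q) | ((S & U) | S) = a + b − a·b on (0.0438, 0.4648) = 0.4882
  → value = 0.4882
|0.4000 − 0.4882| = 0.088

0.088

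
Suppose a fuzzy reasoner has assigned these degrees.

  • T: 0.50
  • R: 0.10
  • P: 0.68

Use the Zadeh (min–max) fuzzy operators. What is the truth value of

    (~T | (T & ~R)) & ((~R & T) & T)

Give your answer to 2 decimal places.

0.50

~T = 1 − 0.50 = 0.50
~R = 1 − 0.10 = 0.90
T & ~R = min(a, b) on (0.50, 0.90) = 0.50
~T | (T & ~R) = max(a, b) on (0.50, 0.50) = 0.50
~R = 1 − 0.10 = 0.90
~R & T = min(a, b) on (0.90, 0.50) = 0.50
(~R & T) & T = min(a, b) on (0.50, 0.50) = 0.50
(~T | (T & ~R)) & ((~R & T) & T) = min(a, b) on (0.50, 0.50) = 0.50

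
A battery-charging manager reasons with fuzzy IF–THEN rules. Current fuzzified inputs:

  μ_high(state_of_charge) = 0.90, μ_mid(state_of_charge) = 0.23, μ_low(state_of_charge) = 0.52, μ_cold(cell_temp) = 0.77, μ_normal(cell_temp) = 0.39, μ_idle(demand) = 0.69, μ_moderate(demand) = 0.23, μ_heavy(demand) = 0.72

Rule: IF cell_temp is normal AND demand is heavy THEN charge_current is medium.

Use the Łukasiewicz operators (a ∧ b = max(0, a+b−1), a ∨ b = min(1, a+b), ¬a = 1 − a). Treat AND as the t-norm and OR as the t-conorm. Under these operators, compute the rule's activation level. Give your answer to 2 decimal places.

firing strength: normal=0.39, heavy=0.72; AND[max(0, a+b−1)] → w = 0.11

0.11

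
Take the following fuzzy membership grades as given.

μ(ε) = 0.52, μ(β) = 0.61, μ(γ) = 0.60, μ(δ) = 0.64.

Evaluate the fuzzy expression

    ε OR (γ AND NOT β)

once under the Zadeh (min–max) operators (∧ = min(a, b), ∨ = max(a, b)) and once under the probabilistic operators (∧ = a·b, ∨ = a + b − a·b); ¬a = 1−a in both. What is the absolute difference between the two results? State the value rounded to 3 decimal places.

0.112

Under Zadeh (min–max):
  NOT β = 1 − 0.61 = 0.39
  γ AND NOT β = min(a, b) on (0.60, 0.39) = 0.39
  ε OR (γ AND NOT β) = max(a, b) on (0.52, 0.39) = 0.52
  → value = 0.5200
Under probabilistic:
  NOT β = 1 − 0.6100 = 0.3900
  γ AND NOT β = a·b on (0.6000, 0.3900) = 0.2340
  ε OR (γ AND NOT β) = a + b − a·b on (0.5200, 0.2340) = 0.6323
  → value = 0.6323
|0.5200 − 0.6323| = 0.112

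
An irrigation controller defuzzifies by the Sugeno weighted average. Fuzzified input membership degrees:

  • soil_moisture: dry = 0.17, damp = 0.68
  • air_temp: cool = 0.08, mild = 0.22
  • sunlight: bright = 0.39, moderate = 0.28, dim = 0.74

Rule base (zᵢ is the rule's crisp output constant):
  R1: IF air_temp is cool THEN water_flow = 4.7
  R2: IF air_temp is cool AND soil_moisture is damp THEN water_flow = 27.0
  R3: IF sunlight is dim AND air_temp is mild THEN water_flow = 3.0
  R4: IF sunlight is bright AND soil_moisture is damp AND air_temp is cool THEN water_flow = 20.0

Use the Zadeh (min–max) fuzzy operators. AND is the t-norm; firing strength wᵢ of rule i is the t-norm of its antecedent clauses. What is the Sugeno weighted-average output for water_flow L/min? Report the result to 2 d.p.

10.43

R1 (z=4.7): cool=0.08 → w = 0.08
R2 (z=27.0): cool=0.08, damp=0.68; AND[min(a, b)] → w = 0.08
R3 (z=3.0): dim=0.74, mild=0.22; AND[min(a, b)] → w = 0.22
R4 (z=20.0): bright=0.39, damp=0.68, cool=0.08; AND[min(a, b)] → w = 0.08
Weighted average = (0.08·4.7 + 0.08·27.0 + 0.22·3.0 + 0.08·20.0) / (0.08 + 0.08 + 0.22 + 0.08)
  = 4.7960 / 0.4600 = 10.43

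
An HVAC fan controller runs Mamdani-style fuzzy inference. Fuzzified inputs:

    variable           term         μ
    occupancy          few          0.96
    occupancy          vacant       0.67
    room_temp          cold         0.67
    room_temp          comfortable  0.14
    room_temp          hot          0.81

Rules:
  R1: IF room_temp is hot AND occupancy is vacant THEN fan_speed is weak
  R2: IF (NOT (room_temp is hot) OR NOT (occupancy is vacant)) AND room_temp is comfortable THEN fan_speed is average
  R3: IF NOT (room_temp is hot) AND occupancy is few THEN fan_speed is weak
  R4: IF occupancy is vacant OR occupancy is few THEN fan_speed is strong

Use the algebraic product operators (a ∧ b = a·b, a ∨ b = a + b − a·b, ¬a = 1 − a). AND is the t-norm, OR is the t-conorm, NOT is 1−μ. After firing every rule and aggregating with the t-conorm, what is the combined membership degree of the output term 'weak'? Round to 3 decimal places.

R1: hot=0.81, vacant=0.67; AND[a·b] → w = 0.5427
R2: (¬hot=1−0.81=0.19 OR ¬vacant=1−0.67=0.33) = 0.4573; AND[a·b] with comfortable=0.14 → w = 0.0640
R3: ¬hot=1−0.81=0.19, few=0.96; AND[a·b] → w = 0.1824
R4: vacant=0.67, few=0.96; OR[a + b − a·b] → w = 0.9868
Rules with consequent 'weak': {R1, R3} → strengths 0.5427, 0.1824
Aggregate via t-conorm [a + b − a·b]: 0.6261

0.626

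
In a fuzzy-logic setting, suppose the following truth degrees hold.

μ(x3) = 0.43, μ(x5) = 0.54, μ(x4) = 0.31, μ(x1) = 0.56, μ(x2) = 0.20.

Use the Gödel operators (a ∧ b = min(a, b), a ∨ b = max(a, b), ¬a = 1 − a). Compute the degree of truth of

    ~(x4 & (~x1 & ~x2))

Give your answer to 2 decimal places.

~x1 = 1 − 0.56 = 0.44
~x2 = 1 − 0.20 = 0.80
~x1 & ~x2 = min(a, b) on (0.44, 0.80) = 0.44
x4 & (~x1 & ~x2) = min(a, b) on (0.31, 0.44) = 0.31
~(x4 & (~x1 & ~x2)) = 1 − 0.31 = 0.69

0.69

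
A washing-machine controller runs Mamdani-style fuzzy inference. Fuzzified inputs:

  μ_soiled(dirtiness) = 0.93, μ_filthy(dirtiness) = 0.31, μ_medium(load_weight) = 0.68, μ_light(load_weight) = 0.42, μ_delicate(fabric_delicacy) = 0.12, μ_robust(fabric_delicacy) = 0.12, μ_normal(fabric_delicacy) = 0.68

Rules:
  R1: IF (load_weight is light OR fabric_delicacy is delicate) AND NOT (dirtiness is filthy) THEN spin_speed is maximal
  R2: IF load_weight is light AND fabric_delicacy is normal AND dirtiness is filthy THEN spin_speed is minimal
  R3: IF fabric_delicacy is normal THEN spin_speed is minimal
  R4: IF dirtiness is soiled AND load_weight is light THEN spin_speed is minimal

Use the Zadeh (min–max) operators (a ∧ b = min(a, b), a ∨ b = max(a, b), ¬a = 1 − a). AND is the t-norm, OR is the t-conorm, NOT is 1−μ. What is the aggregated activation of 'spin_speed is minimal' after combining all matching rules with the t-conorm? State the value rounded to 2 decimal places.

R1: (light=0.42 OR delicate=0.12) = 0.42; AND[min(a, b)] with ¬filthy=1−0.31=0.69 → w = 0.42
R2: light=0.42, normal=0.68, filthy=0.31; AND[min(a, b)] → w = 0.31
R3: normal=0.68 → w = 0.68
R4: soiled=0.93, light=0.42; AND[min(a, b)] → w = 0.42
Rules with consequent 'minimal': {R2, R3, R4} → strengths 0.31, 0.68, 0.42
Aggregate via t-conorm [max(a, b)]: 0.68

0.68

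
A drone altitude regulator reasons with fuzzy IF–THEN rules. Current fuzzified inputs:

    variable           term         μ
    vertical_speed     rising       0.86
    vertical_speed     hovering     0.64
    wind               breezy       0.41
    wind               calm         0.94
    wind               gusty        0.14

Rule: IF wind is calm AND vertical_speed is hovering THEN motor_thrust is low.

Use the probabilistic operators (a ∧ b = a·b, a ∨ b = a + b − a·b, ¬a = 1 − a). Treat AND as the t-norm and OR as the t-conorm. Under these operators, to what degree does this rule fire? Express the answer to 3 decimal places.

0.602

firing strength: calm=0.94, hovering=0.64; AND[a·b] → w = 0.6016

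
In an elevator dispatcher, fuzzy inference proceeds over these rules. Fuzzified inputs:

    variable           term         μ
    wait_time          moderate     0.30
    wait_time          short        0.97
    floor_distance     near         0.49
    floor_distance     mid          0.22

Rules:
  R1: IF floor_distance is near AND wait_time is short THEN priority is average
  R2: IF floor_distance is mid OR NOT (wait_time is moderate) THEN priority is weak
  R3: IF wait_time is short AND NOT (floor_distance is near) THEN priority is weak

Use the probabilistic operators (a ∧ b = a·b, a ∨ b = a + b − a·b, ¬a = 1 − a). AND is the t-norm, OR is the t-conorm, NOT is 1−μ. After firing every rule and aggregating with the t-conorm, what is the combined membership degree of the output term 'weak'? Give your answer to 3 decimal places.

R1: near=0.49, short=0.97; AND[a·b] → w = 0.4753
R2: mid=0.22, ¬moderate=1−0.30=0.70; OR[a + b − a·b] → w = 0.7660
R3: short=0.97, ¬near=1−0.49=0.51; AND[a·b] → w = 0.4947
Rules with consequent 'weak': {R2, R3} → strengths 0.7660, 0.4947
Aggregate via t-conorm [a + b − a·b]: 0.8818

0.882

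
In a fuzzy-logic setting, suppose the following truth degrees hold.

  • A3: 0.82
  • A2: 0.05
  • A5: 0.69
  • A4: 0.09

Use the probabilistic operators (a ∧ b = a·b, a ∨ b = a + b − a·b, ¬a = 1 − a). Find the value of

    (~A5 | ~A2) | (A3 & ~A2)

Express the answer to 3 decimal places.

~A5 = 1 − 0.6900 = 0.3100
~A2 = 1 − 0.0500 = 0.9500
~A5 | ~A2 = a + b − a·b on (0.3100, 0.9500) = 0.9655
~A2 = 1 − 0.0500 = 0.9500
A3 & ~A2 = a·b on (0.8200, 0.9500) = 0.7790
(~A5 | ~A2) | (A3 & ~A2) = a + b − a·b on (0.9655, 0.7790) = 0.9924

0.992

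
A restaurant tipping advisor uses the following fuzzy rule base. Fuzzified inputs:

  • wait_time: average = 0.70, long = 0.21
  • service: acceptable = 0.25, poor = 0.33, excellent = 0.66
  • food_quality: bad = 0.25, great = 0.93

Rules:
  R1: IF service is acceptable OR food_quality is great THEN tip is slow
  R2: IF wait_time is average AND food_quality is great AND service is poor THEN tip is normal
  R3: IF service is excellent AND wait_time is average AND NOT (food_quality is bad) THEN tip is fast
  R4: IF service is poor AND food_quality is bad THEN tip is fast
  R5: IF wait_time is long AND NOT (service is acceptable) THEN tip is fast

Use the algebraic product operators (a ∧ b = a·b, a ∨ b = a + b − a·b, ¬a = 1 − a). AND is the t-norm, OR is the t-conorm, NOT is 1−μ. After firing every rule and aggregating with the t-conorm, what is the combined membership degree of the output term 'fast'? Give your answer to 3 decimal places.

R1: acceptable=0.25, great=0.93; OR[a + b − a·b] → w = 0.9475
R2: average=0.70, great=0.93, poor=0.33; AND[a·b] → w = 0.2148
R3: excellent=0.66, average=0.70, ¬bad=1−0.25=0.75; AND[a·b] → w = 0.3465
R4: poor=0.33, bad=0.25; AND[a·b] → w = 0.0825
R5: long=0.21, ¬acceptable=1−0.25=0.75; AND[a·b] → w = 0.1575
Rules with consequent 'fast': {R3, R4, R5} → strengths 0.3465, 0.0825, 0.1575
Aggregate via t-conorm [a + b − a·b]: 0.4948

0.495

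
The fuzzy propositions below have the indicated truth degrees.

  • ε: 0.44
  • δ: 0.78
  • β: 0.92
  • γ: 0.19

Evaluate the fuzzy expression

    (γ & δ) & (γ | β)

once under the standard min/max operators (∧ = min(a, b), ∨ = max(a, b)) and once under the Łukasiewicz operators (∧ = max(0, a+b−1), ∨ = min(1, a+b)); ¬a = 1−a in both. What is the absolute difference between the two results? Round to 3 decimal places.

0.190

Under standard min/max:
  γ & δ = min(a, b) on (0.19, 0.78) = 0.19
  γ | β = max(a, b) on (0.19, 0.92) = 0.92
  (γ & δ) & (γ | β) = min(a, b) on (0.19, 0.92) = 0.19
  → value = 0.1900
Under Łukasiewicz:
  γ & δ = max(0, a+b−1) on (0.19, 0.78) = 0.00
  γ | β = min(1, a+b) on (0.19, 0.92) = 1.00
  (γ & δ) & (γ | β) = max(0, a+b−1) on (0.00, 1.00) = 0.00
  → value = 0.0000
|0.1900 − 0.0000| = 0.190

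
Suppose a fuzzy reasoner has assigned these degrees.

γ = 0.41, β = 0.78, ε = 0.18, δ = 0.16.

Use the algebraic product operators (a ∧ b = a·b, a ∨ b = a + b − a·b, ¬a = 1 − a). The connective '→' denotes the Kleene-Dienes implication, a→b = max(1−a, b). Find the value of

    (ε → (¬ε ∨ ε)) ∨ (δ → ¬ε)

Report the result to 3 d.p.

¬ε = 1 − 0.1800 = 0.8200
¬ε ∨ ε = a + b − a·b on (0.8200, 0.1800) = 0.8524
ε → (¬ε ∨ ε)  [Kleene-Dienes: max(1−a, b)] with a=0.1800, b=0.8524 → 0.8524
¬ε = 1 − 0.1800 = 0.8200
δ → ¬ε  [Kleene-Dienes: max(1−a, b)] with a=0.1600, b=0.8200 → 0.8400
(ε → (¬ε ∨ ε)) ∨ (δ → ¬ε) = a + b − a·b on (0.8524, 0.8400) = 0.9764

0.976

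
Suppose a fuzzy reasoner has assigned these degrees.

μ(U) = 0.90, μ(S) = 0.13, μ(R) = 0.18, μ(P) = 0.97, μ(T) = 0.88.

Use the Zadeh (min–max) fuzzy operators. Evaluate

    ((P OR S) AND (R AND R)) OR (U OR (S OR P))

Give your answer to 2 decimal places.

P OR S = max(a, b) on (0.97, 0.13) = 0.97
R AND R = min(a, b) on (0.18, 0.18) = 0.18
(P OR S) AND (R AND R) = min(a, b) on (0.97, 0.18) = 0.18
S OR P = max(a, b) on (0.13, 0.97) = 0.97
U OR (S OR P) = max(a, b) on (0.90, 0.97) = 0.97
((P OR S) AND (R AND R)) OR (U OR (S OR P)) = max(a, b) on (0.18, 0.97) = 0.97

0.97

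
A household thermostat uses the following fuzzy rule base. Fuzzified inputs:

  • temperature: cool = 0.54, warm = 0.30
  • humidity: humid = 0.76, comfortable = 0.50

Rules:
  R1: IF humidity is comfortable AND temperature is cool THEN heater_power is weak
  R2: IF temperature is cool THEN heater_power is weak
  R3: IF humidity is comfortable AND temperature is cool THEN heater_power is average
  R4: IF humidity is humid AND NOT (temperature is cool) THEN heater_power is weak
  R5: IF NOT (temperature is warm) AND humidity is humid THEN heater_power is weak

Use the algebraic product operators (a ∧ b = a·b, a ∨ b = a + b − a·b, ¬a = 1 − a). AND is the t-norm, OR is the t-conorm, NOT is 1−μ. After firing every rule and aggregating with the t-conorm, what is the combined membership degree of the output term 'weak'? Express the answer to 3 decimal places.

0.898

R1: comfortable=0.50, cool=0.54; AND[a·b] → w = 0.2700
R2: cool=0.54 → w = 0.5400
R3: comfortable=0.50, cool=0.54; AND[a·b] → w = 0.2700
R4: humid=0.76, ¬cool=1−0.54=0.46; AND[a·b] → w = 0.3496
R5: ¬warm=1−0.30=0.70, humid=0.76; AND[a·b] → w = 0.5320
Rules with consequent 'weak': {R1, R2, R4, R5} → strengths 0.2700, 0.5400, 0.3496, 0.5320
Aggregate via t-conorm [a + b − a·b]: 0.8978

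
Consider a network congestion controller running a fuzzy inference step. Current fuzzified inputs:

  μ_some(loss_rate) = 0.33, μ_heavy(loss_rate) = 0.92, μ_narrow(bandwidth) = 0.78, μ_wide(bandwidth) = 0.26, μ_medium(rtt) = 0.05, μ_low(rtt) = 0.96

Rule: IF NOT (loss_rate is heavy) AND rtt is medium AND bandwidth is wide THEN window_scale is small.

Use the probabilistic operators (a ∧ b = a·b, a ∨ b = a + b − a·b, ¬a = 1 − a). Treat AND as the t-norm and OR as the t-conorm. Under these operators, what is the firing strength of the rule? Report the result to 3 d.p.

0.001

firing strength: ¬heavy=1−0.92=0.08, medium=0.05, wide=0.26; AND[a·b] → w = 0.0010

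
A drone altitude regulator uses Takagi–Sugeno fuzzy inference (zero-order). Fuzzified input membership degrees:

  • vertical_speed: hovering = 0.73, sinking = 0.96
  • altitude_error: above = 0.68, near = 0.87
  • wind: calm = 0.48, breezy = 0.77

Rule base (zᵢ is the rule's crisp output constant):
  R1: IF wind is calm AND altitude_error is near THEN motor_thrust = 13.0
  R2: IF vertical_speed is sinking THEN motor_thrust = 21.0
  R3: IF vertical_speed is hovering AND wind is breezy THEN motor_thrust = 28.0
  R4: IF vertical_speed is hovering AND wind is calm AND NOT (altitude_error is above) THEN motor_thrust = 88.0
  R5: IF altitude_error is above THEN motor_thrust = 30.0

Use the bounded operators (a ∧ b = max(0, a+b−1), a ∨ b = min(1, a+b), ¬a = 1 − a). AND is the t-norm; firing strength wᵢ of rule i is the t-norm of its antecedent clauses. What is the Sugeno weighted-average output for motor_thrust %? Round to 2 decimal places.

23.74

R1 (z=13.0): calm=0.48, near=0.87; AND[max(0, a+b−1)] → w = 0.35
R2 (z=21.0): sinking=0.96 → w = 0.96
R3 (z=28.0): hovering=0.73, breezy=0.77; AND[max(0, a+b−1)] → w = 0.50
R4 (z=88.0): hovering=0.73, calm=0.48, ¬above=1−0.68=0.32; AND[max(0, a+b−1)] → w = 0.00
R5 (z=30.0): above=0.68 → w = 0.68
Weighted average = (0.35·13.0 + 0.96·21.0 + 0.50·28.0 + 0.00·88.0 + 0.68·30.0) / (0.35 + 0.96 + 0.50 + 0.00 + 0.68)
  = 59.1100 / 2.4900 = 23.74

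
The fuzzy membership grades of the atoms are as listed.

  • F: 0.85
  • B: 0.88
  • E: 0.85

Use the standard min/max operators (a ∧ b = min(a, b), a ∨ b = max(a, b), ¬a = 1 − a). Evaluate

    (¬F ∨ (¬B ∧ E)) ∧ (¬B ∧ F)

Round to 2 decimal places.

0.12

¬F = 1 − 0.85 = 0.15
¬B = 1 − 0.88 = 0.12
¬B ∧ E = min(a, b) on (0.12, 0.85) = 0.12
¬F ∨ (¬B ∧ E) = max(a, b) on (0.15, 0.12) = 0.15
¬B = 1 − 0.88 = 0.12
¬B ∧ F = min(a, b) on (0.12, 0.85) = 0.12
(¬F ∨ (¬B ∧ E)) ∧ (¬B ∧ F) = min(a, b) on (0.15, 0.12) = 0.12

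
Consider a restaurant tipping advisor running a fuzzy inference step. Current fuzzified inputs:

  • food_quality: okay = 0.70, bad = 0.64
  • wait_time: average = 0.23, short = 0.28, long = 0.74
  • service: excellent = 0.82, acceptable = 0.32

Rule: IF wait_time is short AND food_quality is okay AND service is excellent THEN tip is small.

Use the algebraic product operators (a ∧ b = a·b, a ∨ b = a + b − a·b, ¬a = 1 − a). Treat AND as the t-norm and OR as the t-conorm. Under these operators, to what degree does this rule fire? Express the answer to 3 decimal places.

firing strength: short=0.28, okay=0.70, excellent=0.82; AND[a·b] → w = 0.1607

0.161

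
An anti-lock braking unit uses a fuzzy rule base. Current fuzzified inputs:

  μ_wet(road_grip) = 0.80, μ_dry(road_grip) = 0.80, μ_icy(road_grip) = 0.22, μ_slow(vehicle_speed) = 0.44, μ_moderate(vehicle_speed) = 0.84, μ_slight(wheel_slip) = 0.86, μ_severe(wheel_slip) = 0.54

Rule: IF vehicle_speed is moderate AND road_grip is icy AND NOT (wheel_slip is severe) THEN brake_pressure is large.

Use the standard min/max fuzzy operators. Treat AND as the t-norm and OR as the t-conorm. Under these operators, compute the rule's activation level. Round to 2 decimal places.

firing strength: moderate=0.84, icy=0.22, ¬severe=1−0.54=0.46; AND[min(a, b)] → w = 0.22

0.22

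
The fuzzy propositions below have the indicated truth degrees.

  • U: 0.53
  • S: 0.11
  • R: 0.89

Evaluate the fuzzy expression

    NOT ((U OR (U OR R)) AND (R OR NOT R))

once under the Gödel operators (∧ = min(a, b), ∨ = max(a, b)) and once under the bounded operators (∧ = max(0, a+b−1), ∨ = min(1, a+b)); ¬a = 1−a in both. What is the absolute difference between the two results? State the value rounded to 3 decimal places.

Under Gödel:
  U OR R = max(a, b) on (0.53, 0.89) = 0.89
  U OR (U OR R) = max(a, b) on (0.53, 0.89) = 0.89
  NOT R = 1 − 0.89 = 0.11
  R OR NOT R = max(a, b) on (0.89, 0.11) = 0.89
  (U OR (U OR R)) AND (R OR NOT R) = min(a, b) on (0.89, 0.89) = 0.89
  NOT ((U OR (U OR R)) AND (R OR NOT R)) = 1 − 0.89 = 0.11
  → value = 0.1100
Under bounded:
  U OR R = min(1, a+b) on (0.53, 0.89) = 1.00
  U OR (U OR R) = min(1, a+b) on (0.53, 1.00) = 1.00
  NOT R = 1 − 0.89 = 0.11
  R OR NOT R = min(1, a+b) on (0.89, 0.11) = 1.00
  (U OR (U OR R)) AND (R OR NOT R) = max(0, a+b−1) on (1.00, 1.00) = 1.00
  NOT ((U OR (U OR R)) AND (R OR NOT R)) = 1 − 1.00 = 0.00
  → value = 0.0000
|0.1100 − 0.0000| = 0.110

0.110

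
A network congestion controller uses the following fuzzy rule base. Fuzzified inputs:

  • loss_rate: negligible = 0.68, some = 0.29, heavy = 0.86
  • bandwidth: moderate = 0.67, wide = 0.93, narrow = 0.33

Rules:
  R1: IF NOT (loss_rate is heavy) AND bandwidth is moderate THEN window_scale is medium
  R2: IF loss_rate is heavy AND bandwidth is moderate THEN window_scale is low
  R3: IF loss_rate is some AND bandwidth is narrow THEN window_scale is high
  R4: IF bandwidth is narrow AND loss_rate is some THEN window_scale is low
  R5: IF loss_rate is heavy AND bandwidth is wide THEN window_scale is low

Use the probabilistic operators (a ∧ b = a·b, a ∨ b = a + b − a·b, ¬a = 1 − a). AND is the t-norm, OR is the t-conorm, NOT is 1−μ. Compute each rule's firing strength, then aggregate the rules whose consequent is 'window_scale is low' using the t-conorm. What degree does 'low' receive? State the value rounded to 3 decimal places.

R1: ¬heavy=1−0.86=0.14, moderate=0.67; AND[a·b] → w = 0.0938
R2: heavy=0.86, moderate=0.67; AND[a·b] → w = 0.5762
R3: some=0.29, narrow=0.33; AND[a·b] → w = 0.0957
R4: narrow=0.33, some=0.29; AND[a·b] → w = 0.0957
R5: heavy=0.86, wide=0.93; AND[a·b] → w = 0.7998
Rules with consequent 'low': {R2, R4, R5} → strengths 0.5762, 0.0957, 0.7998
Aggregate via t-conorm [a + b − a·b]: 0.9233

0.923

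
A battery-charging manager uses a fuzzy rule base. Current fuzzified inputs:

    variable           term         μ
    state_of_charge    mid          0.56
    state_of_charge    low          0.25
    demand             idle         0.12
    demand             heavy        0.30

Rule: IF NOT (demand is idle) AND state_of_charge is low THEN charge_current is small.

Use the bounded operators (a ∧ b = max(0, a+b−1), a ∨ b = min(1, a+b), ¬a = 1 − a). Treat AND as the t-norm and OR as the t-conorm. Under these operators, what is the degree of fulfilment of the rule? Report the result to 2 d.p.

0.13

firing strength: ¬idle=1−0.12=0.88, low=0.25; AND[max(0, a+b−1)] → w = 0.13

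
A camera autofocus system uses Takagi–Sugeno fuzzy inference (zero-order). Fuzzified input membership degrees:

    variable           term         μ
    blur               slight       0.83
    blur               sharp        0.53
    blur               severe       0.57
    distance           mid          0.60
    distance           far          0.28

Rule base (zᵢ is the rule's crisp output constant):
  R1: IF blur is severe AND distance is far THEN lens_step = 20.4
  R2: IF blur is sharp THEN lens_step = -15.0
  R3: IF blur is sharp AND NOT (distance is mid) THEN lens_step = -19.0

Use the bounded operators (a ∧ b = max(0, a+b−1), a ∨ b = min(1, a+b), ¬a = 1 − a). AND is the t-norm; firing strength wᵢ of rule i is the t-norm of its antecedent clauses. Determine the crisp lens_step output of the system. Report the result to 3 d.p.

R1 (z=20.4): severe=0.57, far=0.28; AND[max(0, a+b−1)] → w = 0.00
R2 (z=-15.0): sharp=0.53 → w = 0.53
R3 (z=-19.0): sharp=0.53, ¬mid=1−0.60=0.40; AND[max(0, a+b−1)] → w = 0.00
Weighted average = (0.00·20.4 + 0.53·-15.0 + 0.00·-19.0) / (0.00 + 0.53 + 0.00)
  = -7.9500 / 0.5300 = -15.000

-15.000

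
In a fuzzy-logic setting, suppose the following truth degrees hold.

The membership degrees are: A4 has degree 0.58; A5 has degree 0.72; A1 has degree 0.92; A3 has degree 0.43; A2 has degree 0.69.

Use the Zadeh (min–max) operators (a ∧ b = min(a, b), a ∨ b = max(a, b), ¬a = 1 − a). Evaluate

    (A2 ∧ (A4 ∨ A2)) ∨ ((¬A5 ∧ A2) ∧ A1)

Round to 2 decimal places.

0.69

A4 ∨ A2 = max(a, b) on (0.58, 0.69) = 0.69
A2 ∧ (A4 ∨ A2) = min(a, b) on (0.69, 0.69) = 0.69
¬A5 = 1 − 0.72 = 0.28
¬A5 ∧ A2 = min(a, b) on (0.28, 0.69) = 0.28
(¬A5 ∧ A2) ∧ A1 = min(a, b) on (0.28, 0.92) = 0.28
(A2 ∧ (A4 ∨ A2)) ∨ ((¬A5 ∧ A2) ∧ A1) = max(a, b) on (0.69, 0.28) = 0.69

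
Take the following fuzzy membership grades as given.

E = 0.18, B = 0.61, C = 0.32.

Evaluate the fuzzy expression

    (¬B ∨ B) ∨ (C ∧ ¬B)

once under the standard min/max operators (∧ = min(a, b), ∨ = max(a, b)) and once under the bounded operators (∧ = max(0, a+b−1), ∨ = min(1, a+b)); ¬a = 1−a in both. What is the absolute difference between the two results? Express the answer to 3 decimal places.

Under standard min/max:
  ¬B = 1 − 0.61 = 0.39
  ¬B ∨ B = max(a, b) on (0.39, 0.61) = 0.61
  ¬B = 1 − 0.61 = 0.39
  C ∧ ¬B = min(a, b) on (0.32, 0.39) = 0.32
  (¬B ∨ B) ∨ (C ∧ ¬B) = max(a, b) on (0.61, 0.32) = 0.61
  → value = 0.6100
Under bounded:
  ¬B = 1 − 0.61 = 0.39
  ¬B ∨ B = min(1, a+b) on (0.39, 0.61) = 1.00
  ¬B = 1 − 0.61 = 0.39
  C ∧ ¬B = max(0, a+b−1) on (0.32, 0.39) = 0.00
  (¬B ∨ B) ∨ (C ∧ ¬B) = min(1, a+b) on (1.00, 0.00) = 1.00
  → value = 1.0000
|0.6100 − 1.0000| = 0.390

0.390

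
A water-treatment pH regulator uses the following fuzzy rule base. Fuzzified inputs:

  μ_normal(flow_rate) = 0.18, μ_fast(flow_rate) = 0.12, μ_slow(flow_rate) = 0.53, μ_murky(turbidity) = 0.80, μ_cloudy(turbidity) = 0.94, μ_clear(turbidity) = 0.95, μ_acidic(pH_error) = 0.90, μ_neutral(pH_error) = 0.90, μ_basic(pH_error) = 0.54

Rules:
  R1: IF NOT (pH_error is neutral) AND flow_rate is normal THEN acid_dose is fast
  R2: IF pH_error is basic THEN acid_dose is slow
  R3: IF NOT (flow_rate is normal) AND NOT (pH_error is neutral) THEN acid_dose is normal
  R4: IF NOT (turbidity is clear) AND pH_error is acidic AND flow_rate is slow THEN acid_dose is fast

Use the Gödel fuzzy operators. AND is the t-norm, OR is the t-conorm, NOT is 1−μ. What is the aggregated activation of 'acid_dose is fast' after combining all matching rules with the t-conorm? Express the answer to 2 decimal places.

R1: ¬neutral=1−0.90=0.10, normal=0.18; AND[min(a, b)] → w = 0.10
R2: basic=0.54 → w = 0.54
R3: ¬normal=1−0.18=0.82, ¬neutral=1−0.90=0.10; AND[min(a, b)] → w = 0.10
R4: ¬clear=1−0.95=0.05, acidic=0.90, slow=0.53; AND[min(a, b)] → w = 0.05
Rules with consequent 'fast': {R1, R4} → strengths 0.10, 0.05
Aggregate via t-conorm [max(a, b)]: 0.10

0.10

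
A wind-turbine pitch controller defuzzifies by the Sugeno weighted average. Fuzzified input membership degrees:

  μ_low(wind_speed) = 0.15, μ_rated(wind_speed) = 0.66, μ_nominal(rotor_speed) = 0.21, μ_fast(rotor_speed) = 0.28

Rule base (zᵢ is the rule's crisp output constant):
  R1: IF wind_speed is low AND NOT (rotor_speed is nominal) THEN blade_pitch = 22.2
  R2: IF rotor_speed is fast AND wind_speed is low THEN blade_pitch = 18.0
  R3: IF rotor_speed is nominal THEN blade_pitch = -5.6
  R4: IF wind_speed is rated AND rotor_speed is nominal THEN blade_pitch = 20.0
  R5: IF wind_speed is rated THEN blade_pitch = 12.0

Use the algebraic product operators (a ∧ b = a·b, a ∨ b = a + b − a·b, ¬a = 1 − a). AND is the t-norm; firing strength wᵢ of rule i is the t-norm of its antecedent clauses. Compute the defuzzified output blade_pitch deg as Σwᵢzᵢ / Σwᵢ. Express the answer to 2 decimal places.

R1 (z=22.2): low=0.15, ¬nominal=1−0.21=0.79; AND[a·b] → w = 0.1185
R2 (z=18.0): fast=0.28, low=0.15; AND[a·b] → w = 0.0420
R3 (z=-5.6): nominal=0.21 → w = 0.2100
R4 (z=20.0): rated=0.66, nominal=0.21; AND[a·b] → w = 0.1386
R5 (z=12.0): rated=0.66 → w = 0.6600
Weighted average = (0.1185·22.2 + 0.0420·18.0 + 0.2100·-5.6 + 0.1386·20.0 + 0.6600·12.0) / (0.1185 + 0.0420 + 0.2100 + 0.1386 + 0.6600)
  = 12.9027 / 1.1691 = 11.04

11.04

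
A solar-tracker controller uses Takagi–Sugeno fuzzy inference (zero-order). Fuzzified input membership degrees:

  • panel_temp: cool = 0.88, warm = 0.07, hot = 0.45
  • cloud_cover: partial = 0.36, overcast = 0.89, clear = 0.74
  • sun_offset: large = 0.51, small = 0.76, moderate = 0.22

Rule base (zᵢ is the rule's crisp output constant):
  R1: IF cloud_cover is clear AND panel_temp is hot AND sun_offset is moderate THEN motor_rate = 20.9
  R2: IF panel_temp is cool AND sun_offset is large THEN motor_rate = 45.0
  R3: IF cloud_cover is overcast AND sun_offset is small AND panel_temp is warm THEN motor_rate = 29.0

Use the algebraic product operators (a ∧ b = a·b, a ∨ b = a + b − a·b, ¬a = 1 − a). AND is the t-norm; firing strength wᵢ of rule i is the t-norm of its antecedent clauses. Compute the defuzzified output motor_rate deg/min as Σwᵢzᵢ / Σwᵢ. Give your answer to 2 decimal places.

R1 (z=20.9): clear=0.74, hot=0.45, moderate=0.22; AND[a·b] → w = 0.0733
R2 (z=45.0): cool=0.88, large=0.51; AND[a·b] → w = 0.4488
R3 (z=29.0): overcast=0.89, small=0.76, warm=0.07; AND[a·b] → w = 0.0473
Weighted average = (0.0733·20.9 + 0.4488·45.0 + 0.0473·29.0) / (0.0733 + 0.4488 + 0.0473)
  = 23.1002 / 0.5694 = 40.57

40.57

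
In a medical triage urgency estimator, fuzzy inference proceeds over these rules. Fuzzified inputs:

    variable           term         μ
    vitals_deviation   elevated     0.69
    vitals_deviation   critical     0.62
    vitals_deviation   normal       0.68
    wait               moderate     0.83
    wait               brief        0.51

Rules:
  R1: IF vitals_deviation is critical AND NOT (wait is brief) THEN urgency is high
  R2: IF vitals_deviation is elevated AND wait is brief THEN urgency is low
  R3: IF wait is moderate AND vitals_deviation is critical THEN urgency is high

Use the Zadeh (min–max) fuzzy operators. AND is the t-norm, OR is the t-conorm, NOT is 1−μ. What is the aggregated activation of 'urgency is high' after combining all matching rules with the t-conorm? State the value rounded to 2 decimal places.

0.62

R1: critical=0.62, ¬brief=1−0.51=0.49; AND[min(a, b)] → w = 0.49
R2: elevated=0.69, brief=0.51; AND[min(a, b)] → w = 0.51
R3: moderate=0.83, critical=0.62; AND[min(a, b)] → w = 0.62
Rules with consequent 'high': {R1, R3} → strengths 0.49, 0.62
Aggregate via t-conorm [max(a, b)]: 0.62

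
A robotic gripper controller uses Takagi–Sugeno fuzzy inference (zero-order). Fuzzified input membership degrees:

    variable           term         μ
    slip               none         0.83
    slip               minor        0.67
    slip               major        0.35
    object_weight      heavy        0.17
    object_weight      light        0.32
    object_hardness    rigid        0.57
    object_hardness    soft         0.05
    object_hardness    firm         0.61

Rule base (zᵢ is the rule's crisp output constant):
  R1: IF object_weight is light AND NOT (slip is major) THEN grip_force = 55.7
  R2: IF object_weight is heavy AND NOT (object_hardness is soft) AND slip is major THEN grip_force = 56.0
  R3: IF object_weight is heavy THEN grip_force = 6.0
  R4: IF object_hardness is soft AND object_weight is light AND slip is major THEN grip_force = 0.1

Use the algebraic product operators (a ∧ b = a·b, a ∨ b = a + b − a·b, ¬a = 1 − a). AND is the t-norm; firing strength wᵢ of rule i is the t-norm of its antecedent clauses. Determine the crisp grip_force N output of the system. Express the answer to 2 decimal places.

R1 (z=55.7): light=0.32, ¬major=1−0.35=0.65; AND[a·b] → w = 0.2080
R2 (z=56.0): heavy=0.17, ¬soft=1−0.05=0.95, major=0.35; AND[a·b] → w = 0.0565
R3 (z=6.0): heavy=0.17 → w = 0.1700
R4 (z=0.1): soft=0.05, light=0.32, major=0.35; AND[a·b] → w = 0.0056
Weighted average = (0.2080·55.7 + 0.0565·56.0 + 0.1700·6.0 + 0.0056·0.1) / (0.2080 + 0.0565 + 0.1700 + 0.0056)
  = 15.7716 / 0.4401 = 35.83

35.83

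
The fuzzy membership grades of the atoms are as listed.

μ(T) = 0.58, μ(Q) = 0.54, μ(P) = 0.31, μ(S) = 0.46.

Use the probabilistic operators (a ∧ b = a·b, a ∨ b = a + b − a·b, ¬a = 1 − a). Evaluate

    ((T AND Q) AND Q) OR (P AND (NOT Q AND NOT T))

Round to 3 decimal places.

T AND Q = a·b on (0.5800, 0.5400) = 0.3132
(T AND Q) AND Q = a·b on (0.3132, 0.5400) = 0.1691
NOT Q = 1 − 0.5400 = 0.4600
NOT T = 1 − 0.5800 = 0.4200
NOT Q AND NOT T = a·b on (0.4600, 0.4200) = 0.1932
P AND (NOT Q AND NOT T) = a·b on (0.3100, 0.1932) = 0.0599
((T AND Q) AND Q) OR (P AND (NOT Q AND NOT T)) = a + b − a·b on (0.1691, 0.0599) = 0.2189

0.219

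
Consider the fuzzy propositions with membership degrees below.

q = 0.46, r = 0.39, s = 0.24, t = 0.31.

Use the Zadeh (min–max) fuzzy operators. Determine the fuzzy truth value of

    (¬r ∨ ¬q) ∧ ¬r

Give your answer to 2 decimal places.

¬r = 1 − 0.39 = 0.61
¬q = 1 − 0.46 = 0.54
¬r ∨ ¬q = max(a, b) on (0.61, 0.54) = 0.61
¬r = 1 − 0.39 = 0.61
(¬r ∨ ¬q) ∧ ¬r = min(a, b) on (0.61, 0.61) = 0.61

0.61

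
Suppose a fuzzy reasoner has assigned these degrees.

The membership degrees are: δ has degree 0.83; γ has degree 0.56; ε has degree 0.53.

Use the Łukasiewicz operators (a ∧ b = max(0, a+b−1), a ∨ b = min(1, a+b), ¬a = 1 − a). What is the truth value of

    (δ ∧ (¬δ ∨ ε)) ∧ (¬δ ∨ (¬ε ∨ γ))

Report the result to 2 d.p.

¬δ = 1 − 0.83 = 0.17
¬δ ∨ ε = min(1, a+b) on (0.17, 0.53) = 0.70
δ ∧ (¬δ ∨ ε) = max(0, a+b−1) on (0.83, 0.70) = 0.53
¬δ = 1 − 0.83 = 0.17
¬ε = 1 − 0.53 = 0.47
¬ε ∨ γ = min(1, a+b) on (0.47, 0.56) = 1.00
¬δ ∨ (¬ε ∨ γ) = min(1, a+b) on (0.17, 1.00) = 1.00
(δ ∧ (¬δ ∨ ε)) ∧ (¬δ ∨ (¬ε ∨ γ)) = max(0, a+b−1) on (0.53, 1.00) = 0.53

0.53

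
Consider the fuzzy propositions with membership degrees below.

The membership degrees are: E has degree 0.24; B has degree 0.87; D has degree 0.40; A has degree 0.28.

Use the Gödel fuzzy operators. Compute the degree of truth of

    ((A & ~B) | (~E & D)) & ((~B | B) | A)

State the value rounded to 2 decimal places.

0.40

~B = 1 − 0.87 = 0.13
A & ~B = min(a, b) on (0.28, 0.13) = 0.13
~E = 1 − 0.24 = 0.76
~E & D = min(a, b) on (0.76, 0.40) = 0.40
(A & ~B) | (~E & D) = max(a, b) on (0.13, 0.40) = 0.40
~B = 1 − 0.87 = 0.13
~B | B = max(a, b) on (0.13, 0.87) = 0.87
(~B | B) | A = max(a, b) on (0.87, 0.28) = 0.87
((A & ~B) | (~E & D)) & ((~B | B) | A) = min(a, b) on (0.40, 0.87) = 0.40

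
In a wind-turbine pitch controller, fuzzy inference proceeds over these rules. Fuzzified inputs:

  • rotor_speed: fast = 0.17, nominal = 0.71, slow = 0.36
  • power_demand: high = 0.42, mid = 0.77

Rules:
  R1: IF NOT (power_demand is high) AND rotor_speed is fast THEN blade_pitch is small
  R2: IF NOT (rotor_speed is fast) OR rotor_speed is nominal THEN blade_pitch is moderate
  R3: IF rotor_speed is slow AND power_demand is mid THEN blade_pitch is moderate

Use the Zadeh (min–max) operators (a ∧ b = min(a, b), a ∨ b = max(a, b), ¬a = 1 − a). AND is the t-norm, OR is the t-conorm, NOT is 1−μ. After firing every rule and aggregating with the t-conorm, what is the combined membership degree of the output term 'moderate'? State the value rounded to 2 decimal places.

0.83

R1: ¬high=1−0.42=0.58, fast=0.17; AND[min(a, b)] → w = 0.17
R2: ¬fast=1−0.17=0.83, nominal=0.71; OR[max(a, b)] → w = 0.83
R3: slow=0.36, mid=0.77; AND[min(a, b)] → w = 0.36
Rules with consequent 'moderate': {R2, R3} → strengths 0.83, 0.36
Aggregate via t-conorm [max(a, b)]: 0.83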